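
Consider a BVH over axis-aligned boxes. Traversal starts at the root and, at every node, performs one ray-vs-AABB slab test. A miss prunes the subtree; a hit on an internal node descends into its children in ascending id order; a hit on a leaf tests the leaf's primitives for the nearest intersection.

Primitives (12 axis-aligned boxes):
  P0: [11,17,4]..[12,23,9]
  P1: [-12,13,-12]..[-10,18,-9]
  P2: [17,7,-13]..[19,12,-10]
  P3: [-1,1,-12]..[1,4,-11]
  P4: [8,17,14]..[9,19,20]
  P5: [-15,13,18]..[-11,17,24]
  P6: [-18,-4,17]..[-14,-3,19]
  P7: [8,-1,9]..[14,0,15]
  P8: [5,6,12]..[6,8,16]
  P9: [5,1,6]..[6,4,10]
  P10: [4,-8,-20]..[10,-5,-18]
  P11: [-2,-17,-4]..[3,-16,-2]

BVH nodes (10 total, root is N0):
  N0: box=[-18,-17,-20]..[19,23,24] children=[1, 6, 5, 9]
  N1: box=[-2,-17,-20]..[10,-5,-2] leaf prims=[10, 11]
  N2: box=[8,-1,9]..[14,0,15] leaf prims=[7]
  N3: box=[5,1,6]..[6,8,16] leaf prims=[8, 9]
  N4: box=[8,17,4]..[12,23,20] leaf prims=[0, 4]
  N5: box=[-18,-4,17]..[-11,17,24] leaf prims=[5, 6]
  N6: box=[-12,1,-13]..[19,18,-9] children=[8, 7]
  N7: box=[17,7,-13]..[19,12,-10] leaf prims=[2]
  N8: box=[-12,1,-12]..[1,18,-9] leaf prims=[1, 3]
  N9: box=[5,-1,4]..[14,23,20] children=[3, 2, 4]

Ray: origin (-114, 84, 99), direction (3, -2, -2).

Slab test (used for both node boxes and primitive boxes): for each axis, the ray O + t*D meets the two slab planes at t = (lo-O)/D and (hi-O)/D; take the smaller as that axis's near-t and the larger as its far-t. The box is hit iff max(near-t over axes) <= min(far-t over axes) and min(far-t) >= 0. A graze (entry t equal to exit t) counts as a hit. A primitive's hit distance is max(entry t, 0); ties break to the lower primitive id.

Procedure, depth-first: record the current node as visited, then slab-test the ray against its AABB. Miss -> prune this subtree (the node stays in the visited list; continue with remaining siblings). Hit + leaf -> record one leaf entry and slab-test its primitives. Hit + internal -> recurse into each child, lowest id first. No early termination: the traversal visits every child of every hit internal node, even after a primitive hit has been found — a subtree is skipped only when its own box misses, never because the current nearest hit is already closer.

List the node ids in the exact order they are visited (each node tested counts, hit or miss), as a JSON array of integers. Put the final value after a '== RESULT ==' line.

Trace the traversal:
N0 x:[32,133/3] y:[61/2,101/2] z:[75/2,119/2] -> hit [75/2,133/3], descend [1, 5, 6, 9]
  N1 x:[112/3,124/3] y:[89/2,101/2] z:[101/2,119/2] -> miss, prune
  N5 x:[32,103/3] y:[67/2,44] z:[75/2,41] -> miss, prune
  N6 x:[34,133/3] y:[33,83/2] z:[54,56] -> miss, prune
  N9 x:[119/3,128/3] y:[61/2,85/2] z:[79/2,95/2] -> hit [119/3,85/2], descend [2, 3, 4]
    N2 x:[122/3,128/3] y:[42,85/2] z:[42,45] -> hit [42,85/2] leaf, test {P7@t=42}
    N3 x:[119/3,40] y:[38,83/2] z:[83/2,93/2] -> miss, prune
    N4 x:[122/3,42] y:[61/2,67/2] z:[79/2,95/2] -> miss, prune

8 AABB tests over nodes [0, 1, 5, 6, 9, 2, 3, 4]; 1 leaf entered; closest P7.

== RESULT ==
[0, 1, 5, 6, 9, 2, 3, 4]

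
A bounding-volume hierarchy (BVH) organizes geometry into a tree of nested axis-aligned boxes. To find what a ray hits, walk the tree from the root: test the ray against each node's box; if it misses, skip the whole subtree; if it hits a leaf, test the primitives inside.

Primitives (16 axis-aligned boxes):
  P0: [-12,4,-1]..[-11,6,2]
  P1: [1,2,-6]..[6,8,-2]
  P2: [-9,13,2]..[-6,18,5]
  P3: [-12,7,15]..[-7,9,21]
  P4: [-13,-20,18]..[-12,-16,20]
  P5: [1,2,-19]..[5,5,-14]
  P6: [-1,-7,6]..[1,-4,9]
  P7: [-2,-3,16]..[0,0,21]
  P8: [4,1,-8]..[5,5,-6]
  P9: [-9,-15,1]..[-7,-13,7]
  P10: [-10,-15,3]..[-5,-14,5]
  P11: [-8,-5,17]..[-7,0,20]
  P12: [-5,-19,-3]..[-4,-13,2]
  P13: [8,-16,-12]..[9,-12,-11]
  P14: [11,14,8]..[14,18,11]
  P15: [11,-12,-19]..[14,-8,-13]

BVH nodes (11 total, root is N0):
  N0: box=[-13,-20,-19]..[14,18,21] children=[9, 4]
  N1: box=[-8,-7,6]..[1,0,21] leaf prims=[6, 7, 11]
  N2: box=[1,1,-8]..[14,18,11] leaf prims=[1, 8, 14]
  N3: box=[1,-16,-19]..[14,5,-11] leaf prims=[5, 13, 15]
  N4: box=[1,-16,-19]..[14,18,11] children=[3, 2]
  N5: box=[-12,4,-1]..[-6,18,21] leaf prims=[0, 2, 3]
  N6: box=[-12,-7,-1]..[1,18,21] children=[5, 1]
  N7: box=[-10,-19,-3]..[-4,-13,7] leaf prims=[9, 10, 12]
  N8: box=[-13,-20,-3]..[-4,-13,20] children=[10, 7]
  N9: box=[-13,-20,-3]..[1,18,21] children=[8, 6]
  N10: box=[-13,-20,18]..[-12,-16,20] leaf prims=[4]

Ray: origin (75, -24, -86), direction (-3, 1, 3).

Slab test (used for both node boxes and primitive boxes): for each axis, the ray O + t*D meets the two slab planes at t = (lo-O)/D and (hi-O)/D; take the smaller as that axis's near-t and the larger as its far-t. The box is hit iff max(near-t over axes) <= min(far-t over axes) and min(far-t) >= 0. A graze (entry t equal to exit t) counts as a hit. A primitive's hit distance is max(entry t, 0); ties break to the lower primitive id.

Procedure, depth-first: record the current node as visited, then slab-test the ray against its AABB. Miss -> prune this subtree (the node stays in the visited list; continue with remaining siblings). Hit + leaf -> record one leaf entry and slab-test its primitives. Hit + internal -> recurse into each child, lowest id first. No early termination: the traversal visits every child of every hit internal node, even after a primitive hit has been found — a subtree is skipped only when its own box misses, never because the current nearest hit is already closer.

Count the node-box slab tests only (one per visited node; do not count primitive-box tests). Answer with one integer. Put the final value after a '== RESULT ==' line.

Walk:
N0 x:[61/3,88/3] y:[4,42] z:[67/3,107/3] -> hit [67/3,88/3], descend [4, 9]
  N4 x:[61/3,74/3] y:[8,42] z:[67/3,97/3] -> hit [67/3,74/3], descend [2, 3]
    N2 x:[61/3,74/3] y:[25,42] z:[26,97/3] -> miss, prune
    N3 x:[61/3,74/3] y:[8,29] z:[67/3,25] -> hit [67/3,74/3] leaf, test {P5(miss), P13(miss), P15(miss)}
  N9 x:[74/3,88/3] y:[4,42] z:[83/3,107/3] -> hit [83/3,88/3], descend [6, 8]
    N6 x:[74/3,29] y:[17,42] z:[85/3,107/3] -> hit [85/3,29], descend [1, 5]
      N1 x:[74/3,83/3] y:[17,24] z:[92/3,107/3] -> miss, prune
      N5 x:[27,29] y:[28,42] z:[85/3,107/3] -> hit [85/3,29] leaf, test {P0@t=86/3, P2(miss), P3(miss)}
    N8 x:[79/3,88/3] y:[4,11] z:[83/3,106/3] -> miss, prune

Summary -> nodes [0, 4, 2, 3, 9, 6, 1, 5, 8]; box-tests=9; leaf-entries=2; first=P0

== RESULT ==
9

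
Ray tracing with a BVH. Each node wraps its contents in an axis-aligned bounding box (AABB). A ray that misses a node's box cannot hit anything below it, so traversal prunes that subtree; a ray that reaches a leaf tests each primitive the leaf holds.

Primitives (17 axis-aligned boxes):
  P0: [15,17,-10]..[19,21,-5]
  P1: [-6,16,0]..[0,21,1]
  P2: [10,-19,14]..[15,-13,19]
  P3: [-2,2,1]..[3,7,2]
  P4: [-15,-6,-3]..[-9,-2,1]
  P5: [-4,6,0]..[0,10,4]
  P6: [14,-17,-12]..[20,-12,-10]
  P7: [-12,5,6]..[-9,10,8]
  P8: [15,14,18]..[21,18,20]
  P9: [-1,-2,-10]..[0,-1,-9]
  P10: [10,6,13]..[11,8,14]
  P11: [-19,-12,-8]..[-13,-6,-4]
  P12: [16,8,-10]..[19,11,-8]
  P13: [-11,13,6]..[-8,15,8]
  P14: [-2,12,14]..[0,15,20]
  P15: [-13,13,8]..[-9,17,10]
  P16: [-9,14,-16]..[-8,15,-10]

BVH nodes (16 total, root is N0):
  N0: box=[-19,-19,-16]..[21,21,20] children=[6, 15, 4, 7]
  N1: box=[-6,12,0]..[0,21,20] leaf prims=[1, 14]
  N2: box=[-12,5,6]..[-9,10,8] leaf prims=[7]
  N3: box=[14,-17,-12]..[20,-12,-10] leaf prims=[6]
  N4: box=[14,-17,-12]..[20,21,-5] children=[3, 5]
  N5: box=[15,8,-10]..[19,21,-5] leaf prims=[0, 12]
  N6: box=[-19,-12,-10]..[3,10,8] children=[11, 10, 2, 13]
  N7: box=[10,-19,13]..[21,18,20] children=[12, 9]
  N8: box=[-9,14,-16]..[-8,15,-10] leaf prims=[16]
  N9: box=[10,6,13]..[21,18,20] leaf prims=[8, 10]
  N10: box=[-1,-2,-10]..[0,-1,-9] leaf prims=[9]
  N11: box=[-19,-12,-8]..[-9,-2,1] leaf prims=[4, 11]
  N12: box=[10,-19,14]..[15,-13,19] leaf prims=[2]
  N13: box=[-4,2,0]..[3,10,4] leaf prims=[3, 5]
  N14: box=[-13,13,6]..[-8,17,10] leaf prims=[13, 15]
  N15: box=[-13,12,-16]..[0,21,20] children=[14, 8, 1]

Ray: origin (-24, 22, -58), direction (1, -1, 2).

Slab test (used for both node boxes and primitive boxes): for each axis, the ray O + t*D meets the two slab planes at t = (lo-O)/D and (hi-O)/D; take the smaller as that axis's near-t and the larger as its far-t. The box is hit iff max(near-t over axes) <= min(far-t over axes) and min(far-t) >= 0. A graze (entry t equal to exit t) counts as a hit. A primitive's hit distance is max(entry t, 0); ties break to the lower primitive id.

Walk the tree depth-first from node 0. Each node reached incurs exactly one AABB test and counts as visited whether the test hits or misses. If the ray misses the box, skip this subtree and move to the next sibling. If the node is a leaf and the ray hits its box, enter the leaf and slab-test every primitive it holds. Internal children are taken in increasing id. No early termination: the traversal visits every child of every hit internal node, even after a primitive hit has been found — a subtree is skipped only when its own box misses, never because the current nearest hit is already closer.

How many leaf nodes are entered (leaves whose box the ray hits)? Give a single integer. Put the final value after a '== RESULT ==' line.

Walk:
N0 x:[5,45] y:[1,41] z:[21,39] -> hit [21,39], descend [4, 6, 7, 15]
  N4 x:[38,44] y:[1,39] z:[23,53/2] -> miss, prune
  N6 x:[5,27] y:[12,34] z:[24,33] -> hit [24,27], descend [2, 10, 11, 13]
    N2 x:[12,15] y:[12,17] z:[32,33] -> miss, prune
    N10 x:[23,24] y:[23,24] z:[24,49/2] -> hit [24,24] leaf, test {P9@t=24}
    N11 x:[5,15] y:[24,34] z:[25,59/2] -> miss, prune
    N13 x:[20,27] y:[12,20] z:[29,31] -> miss, prune
  N7 x:[34,45] y:[4,41] z:[71/2,39] -> hit [71/2,39], descend [9, 12]
    N9 x:[34,45] y:[4,16] z:[71/2,39] -> miss, prune
    N12 x:[34,39] y:[35,41] z:[36,77/2] -> hit [36,77/2] leaf, test {P2@t=36}
  N15 x:[11,24] y:[1,10] z:[21,39] -> miss, prune

11 AABB tests over nodes [0, 4, 6, 2, 10, 11, 13, 7, 9, 12, 15]; 2 leaves entered; closest P9.

== RESULT ==
2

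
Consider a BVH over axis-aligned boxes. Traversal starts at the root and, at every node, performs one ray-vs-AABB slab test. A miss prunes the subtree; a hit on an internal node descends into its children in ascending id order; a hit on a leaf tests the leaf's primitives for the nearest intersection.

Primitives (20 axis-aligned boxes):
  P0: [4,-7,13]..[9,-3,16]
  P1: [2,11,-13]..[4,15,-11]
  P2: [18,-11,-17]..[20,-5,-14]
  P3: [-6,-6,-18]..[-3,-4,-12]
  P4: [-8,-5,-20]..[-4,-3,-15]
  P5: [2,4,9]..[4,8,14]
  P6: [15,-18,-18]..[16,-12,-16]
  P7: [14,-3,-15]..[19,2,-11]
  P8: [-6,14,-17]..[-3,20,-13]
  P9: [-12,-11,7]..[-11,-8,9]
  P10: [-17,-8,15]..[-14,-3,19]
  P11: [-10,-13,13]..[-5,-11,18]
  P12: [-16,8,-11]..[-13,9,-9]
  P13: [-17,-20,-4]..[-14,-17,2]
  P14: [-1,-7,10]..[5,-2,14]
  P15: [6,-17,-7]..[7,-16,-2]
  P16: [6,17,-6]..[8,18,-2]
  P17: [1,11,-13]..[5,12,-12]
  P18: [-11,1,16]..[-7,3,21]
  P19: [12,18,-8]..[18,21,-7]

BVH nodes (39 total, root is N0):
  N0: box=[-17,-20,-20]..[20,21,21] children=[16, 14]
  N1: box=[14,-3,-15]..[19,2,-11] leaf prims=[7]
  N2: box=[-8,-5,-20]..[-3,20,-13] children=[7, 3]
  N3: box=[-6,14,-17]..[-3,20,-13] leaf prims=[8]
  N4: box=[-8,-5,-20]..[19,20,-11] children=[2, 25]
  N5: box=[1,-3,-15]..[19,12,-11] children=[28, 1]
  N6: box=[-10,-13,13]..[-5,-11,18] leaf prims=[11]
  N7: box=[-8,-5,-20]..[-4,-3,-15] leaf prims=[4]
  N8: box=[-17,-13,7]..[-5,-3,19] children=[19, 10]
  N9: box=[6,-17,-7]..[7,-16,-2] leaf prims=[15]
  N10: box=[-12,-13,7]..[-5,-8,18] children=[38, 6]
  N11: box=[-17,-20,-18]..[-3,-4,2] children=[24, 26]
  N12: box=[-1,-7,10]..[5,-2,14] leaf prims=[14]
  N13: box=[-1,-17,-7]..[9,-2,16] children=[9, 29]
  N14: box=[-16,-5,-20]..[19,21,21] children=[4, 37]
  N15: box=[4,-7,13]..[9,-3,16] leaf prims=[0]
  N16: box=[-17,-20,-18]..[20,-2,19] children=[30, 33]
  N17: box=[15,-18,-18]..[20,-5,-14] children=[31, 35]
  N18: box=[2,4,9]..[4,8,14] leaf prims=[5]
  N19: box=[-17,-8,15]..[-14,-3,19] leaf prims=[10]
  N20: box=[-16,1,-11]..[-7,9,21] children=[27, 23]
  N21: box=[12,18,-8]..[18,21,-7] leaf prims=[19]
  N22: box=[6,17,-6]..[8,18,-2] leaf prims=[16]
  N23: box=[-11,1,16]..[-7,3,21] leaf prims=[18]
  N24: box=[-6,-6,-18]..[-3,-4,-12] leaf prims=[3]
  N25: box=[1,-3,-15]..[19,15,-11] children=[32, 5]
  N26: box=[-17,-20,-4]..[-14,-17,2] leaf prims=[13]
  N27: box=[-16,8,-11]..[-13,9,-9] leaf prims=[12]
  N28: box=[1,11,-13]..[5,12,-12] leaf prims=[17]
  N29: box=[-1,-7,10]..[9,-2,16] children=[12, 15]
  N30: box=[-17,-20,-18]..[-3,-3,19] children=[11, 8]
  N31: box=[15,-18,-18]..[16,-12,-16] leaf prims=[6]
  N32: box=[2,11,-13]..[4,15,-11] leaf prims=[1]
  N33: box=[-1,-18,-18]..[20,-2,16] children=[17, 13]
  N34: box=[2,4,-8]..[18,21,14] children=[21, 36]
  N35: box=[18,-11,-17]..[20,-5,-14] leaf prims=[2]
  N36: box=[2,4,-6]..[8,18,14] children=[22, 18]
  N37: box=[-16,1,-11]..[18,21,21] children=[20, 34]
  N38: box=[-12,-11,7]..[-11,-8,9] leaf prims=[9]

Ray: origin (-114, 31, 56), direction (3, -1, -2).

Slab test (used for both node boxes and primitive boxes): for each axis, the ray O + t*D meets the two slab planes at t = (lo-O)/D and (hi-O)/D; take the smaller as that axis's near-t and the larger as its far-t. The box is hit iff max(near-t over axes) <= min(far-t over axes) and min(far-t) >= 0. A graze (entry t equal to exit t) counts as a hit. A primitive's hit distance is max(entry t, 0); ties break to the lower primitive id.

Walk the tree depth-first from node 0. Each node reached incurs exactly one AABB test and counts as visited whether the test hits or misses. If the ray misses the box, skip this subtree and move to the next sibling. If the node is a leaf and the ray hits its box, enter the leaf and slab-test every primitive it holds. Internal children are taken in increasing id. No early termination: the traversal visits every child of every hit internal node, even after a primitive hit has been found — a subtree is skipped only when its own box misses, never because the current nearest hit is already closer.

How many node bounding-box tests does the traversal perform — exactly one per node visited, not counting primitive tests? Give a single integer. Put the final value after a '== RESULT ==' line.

Trace the traversal:
N0 x:[97/3,134/3] y:[10,51] z:[35/2,38] -> hit [97/3,38], descend [14, 16]
  N14 x:[98/3,133/3] y:[10,36] z:[35/2,38] -> hit [98/3,36], descend [4, 37]
    N4 x:[106/3,133/3] y:[11,36] z:[67/2,38] -> hit [106/3,36], descend [2, 25]
      N2 x:[106/3,37] y:[11,36] z:[69/2,38] -> hit [106/3,36], descend [3, 7]
        N3 x:[36,37] y:[11,17] z:[69/2,73/2] -> miss, prune
        N7 x:[106/3,110/3] y:[34,36] z:[71/2,38] -> hit [71/2,36] leaf, test {P4@t=71/2}
      N25 x:[115/3,133/3] y:[16,34] z:[67/2,71/2] -> miss, prune
    N37 x:[98/3,44] y:[10,30] z:[35/2,67/2] -> miss, prune
  N16 x:[97/3,134/3] y:[33,51] z:[37/2,37] -> hit [33,37], descend [30, 33]
    N30 x:[97/3,37] y:[34,51] z:[37/2,37] -> hit [34,37], descend [8, 11]
      N8 x:[97/3,109/3] y:[34,44] z:[37/2,49/2] -> miss, prune
      N11 x:[97/3,37] y:[35,51] z:[27,37] -> hit [35,37], descend [24, 26]
        N24 x:[36,37] y:[35,37] z:[34,37] -> hit [36,37] leaf, test {P3@t=36}
        N26 x:[97/3,100/3] y:[48,51] z:[27,30] -> miss, prune
    N33 x:[113/3,134/3] y:[33,49] z:[20,37] -> miss, prune

order=[0, 14, 4, 2, 3, 7, 25, 37, 16, 30, 8, 11, 24, 26, 33]  |boxes|=15  |leaves|=2  hit=P4

== RESULT ==
15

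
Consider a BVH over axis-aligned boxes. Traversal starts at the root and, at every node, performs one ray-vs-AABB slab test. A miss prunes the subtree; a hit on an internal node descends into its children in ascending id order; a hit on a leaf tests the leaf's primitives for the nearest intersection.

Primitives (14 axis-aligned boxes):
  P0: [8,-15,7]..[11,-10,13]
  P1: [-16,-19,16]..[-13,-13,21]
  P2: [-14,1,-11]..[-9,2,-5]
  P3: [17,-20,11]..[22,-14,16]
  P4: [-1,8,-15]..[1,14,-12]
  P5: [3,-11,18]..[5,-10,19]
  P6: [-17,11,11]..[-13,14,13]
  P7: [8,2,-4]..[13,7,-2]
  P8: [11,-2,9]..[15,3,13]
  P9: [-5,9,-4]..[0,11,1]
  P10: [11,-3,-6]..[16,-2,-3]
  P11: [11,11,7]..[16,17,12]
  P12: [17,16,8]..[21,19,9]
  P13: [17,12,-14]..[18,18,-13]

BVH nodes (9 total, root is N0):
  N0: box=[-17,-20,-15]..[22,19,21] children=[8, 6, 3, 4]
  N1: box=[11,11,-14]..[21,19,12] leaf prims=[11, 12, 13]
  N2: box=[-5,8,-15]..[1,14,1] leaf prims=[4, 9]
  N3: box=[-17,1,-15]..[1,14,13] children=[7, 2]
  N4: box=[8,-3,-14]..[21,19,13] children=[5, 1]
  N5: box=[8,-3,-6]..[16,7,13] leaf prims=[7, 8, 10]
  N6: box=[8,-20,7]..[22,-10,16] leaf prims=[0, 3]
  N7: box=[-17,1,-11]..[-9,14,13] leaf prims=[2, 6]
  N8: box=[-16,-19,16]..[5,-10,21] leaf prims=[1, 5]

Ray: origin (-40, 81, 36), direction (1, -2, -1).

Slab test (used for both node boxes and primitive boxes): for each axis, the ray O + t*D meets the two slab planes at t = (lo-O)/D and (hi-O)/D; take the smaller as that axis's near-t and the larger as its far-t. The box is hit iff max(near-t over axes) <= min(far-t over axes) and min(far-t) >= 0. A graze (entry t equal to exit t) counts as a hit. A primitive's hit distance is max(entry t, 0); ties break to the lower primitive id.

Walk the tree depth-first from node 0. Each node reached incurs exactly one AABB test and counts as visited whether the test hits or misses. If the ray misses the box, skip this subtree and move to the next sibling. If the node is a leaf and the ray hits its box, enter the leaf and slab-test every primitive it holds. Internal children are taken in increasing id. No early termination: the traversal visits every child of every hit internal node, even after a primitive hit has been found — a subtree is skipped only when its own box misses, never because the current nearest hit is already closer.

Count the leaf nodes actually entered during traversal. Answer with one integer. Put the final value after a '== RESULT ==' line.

Walk:
N0 x:[23,62] y:[31,101/2] z:[15,51] -> hit [31,101/2], descend [3, 4, 6, 8]
  N3 x:[23,41] y:[67/2,40] z:[23,51] -> hit [67/2,40], descend [2, 7]
    N2 x:[35,41] y:[67/2,73/2] z:[35,51] -> hit [35,73/2] leaf, test {P4(miss), P9@t=35}
    N7 x:[23,31] y:[67/2,40] z:[23,47] -> miss, prune
  N4 x:[48,61] y:[31,42] z:[23,50] -> miss, prune
  N6 x:[48,62] y:[91/2,101/2] z:[20,29] -> miss, prune
  N8 x:[24,45] y:[91/2,50] z:[15,20] -> miss, prune

order=[0, 3, 2, 7, 4, 6, 8]  |boxes|=7  |leaves|=1  hit=P9

== RESULT ==
1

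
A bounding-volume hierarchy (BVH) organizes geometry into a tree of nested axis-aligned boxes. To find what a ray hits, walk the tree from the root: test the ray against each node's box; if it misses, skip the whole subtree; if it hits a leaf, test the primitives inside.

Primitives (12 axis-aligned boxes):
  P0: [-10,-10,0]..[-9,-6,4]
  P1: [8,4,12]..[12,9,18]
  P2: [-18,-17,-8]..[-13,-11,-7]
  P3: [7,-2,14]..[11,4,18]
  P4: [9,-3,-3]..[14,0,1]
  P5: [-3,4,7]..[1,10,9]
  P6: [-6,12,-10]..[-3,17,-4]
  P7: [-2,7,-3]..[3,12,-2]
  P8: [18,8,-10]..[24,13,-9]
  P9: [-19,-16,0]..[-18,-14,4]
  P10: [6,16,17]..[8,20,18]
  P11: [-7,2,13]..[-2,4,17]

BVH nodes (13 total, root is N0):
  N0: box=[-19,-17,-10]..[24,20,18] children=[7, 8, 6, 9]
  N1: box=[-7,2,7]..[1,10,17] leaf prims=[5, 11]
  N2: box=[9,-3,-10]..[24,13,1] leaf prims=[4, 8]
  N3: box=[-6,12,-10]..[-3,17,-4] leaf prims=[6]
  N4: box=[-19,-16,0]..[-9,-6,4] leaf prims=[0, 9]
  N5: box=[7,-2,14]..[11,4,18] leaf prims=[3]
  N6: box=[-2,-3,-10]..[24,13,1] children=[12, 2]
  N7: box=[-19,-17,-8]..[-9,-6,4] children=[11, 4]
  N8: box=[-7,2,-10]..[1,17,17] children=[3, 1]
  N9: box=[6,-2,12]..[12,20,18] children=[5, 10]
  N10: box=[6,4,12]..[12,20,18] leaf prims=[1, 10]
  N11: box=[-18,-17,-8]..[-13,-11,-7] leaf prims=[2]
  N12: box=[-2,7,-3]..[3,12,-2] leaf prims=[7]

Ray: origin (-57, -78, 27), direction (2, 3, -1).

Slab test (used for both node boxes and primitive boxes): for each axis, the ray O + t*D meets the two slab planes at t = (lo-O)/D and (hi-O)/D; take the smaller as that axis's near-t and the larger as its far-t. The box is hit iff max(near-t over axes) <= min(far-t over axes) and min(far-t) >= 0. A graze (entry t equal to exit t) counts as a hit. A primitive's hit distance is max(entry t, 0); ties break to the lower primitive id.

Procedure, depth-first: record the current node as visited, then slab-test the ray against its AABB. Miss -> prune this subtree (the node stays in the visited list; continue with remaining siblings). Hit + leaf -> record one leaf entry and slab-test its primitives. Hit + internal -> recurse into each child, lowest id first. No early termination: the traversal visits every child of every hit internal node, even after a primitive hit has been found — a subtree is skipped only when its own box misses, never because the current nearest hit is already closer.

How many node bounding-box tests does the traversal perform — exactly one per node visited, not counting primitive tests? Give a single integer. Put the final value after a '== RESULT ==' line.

Walk:
N0 x:[19,81/2] y:[61/3,98/3] z:[9,37] -> hit [61/3,98/3], descend [6, 7, 8, 9]
  N6 x:[55/2,81/2] y:[25,91/3] z:[26,37] -> hit [55/2,91/3], descend [2, 12]
    N2 x:[33,81/2] y:[25,91/3] z:[26,37] -> miss, prune
    N12 x:[55/2,30] y:[85/3,30] z:[29,30] -> hit [29,30] leaf, test {P7@t=29}
  N7 x:[19,24] y:[61/3,24] z:[23,35] -> hit [23,24], descend [4, 11]
    N4 x:[19,24] y:[62/3,24] z:[23,27] -> hit [23,24] leaf, test {P0@t=47/2, P9(miss)}
    N11 x:[39/2,22] y:[61/3,67/3] z:[34,35] -> miss, prune
  N8 x:[25,29] y:[80/3,95/3] z:[10,37] -> hit [80/3,29], descend [1, 3]
    N1 x:[25,29] y:[80/3,88/3] z:[10,20] -> miss, prune
    N3 x:[51/2,27] y:[30,95/3] z:[31,37] -> miss, prune
  N9 x:[63/2,69/2] y:[76/3,98/3] z:[9,15] -> miss, prune

11 AABB tests over nodes [0, 6, 2, 12, 7, 4, 11, 8, 1, 3, 9]; 2 leaves entered; closest P0.

== RESULT ==
11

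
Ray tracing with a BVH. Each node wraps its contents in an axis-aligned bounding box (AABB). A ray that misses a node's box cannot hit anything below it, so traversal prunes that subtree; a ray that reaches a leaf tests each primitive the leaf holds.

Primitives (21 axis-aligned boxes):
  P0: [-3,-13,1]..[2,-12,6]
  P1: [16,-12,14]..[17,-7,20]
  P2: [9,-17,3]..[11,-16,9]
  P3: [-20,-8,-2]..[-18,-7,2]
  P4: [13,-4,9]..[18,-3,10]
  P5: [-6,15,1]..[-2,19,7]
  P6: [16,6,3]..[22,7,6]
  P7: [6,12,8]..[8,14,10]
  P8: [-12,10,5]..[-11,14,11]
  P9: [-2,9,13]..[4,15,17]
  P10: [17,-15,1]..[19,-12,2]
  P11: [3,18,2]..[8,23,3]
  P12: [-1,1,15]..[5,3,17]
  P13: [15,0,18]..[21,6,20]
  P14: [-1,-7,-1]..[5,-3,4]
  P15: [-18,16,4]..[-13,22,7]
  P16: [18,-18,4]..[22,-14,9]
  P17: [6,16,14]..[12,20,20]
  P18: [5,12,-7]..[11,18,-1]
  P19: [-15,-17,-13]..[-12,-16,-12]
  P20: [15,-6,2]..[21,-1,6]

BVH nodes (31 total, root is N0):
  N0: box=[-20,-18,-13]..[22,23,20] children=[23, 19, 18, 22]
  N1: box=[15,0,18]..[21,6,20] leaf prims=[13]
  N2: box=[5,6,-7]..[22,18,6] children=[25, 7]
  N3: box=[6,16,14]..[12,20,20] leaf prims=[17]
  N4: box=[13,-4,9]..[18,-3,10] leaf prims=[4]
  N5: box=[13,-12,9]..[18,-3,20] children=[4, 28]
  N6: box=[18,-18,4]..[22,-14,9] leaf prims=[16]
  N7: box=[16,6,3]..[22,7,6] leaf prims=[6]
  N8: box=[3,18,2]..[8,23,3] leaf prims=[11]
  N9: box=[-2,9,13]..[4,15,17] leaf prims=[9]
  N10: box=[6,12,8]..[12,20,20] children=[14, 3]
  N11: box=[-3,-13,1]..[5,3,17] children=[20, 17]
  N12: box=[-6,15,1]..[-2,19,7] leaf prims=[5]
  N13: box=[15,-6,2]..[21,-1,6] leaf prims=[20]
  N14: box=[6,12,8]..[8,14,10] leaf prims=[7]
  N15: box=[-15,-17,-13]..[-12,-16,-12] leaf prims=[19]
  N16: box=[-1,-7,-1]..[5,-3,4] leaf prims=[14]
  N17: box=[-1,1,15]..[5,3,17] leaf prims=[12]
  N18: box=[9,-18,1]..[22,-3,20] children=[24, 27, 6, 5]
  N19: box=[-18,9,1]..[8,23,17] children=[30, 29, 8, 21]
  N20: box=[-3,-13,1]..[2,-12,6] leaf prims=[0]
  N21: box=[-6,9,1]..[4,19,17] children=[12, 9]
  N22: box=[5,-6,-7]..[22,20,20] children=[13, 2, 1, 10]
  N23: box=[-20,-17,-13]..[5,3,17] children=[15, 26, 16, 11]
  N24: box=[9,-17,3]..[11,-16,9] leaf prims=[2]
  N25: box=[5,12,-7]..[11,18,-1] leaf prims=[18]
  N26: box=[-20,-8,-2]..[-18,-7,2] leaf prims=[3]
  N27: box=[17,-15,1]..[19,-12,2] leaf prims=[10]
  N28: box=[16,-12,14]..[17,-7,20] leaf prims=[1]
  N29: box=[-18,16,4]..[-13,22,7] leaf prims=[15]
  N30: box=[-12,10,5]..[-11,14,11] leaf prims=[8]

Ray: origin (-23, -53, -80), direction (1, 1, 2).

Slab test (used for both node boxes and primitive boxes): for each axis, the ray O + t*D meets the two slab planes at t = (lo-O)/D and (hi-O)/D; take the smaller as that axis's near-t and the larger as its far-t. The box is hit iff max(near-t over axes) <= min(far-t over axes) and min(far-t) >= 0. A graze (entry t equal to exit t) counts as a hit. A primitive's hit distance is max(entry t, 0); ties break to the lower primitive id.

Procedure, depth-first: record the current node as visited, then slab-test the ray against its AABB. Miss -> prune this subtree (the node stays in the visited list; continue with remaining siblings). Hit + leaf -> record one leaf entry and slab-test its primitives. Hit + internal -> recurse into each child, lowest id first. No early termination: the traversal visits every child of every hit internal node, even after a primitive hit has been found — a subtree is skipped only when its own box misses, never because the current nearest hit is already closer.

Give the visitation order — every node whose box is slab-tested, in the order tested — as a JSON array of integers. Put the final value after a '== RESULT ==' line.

Traverse from the root:
N0 x:[3,45] y:[35,76] z:[67/2,50] -> hit [35,45], descend [18, 19, 22, 23]
  N18 x:[32,45] y:[35,50] z:[81/2,50] -> hit [81/2,45], descend [5, 6, 24, 27]
    N5 x:[36,41] y:[41,50] z:[89/2,50] -> miss, prune
    N6 x:[41,45] y:[35,39] z:[42,89/2] -> miss, prune
    N24 x:[32,34] y:[36,37] z:[83/2,89/2] -> miss, prune
    N27 x:[40,42] y:[38,41] z:[81/2,41] -> hit [81/2,41] leaf, test {P10@t=81/2}
  N19 x:[5,31] y:[62,76] z:[81/2,97/2] -> miss, prune
  N22 x:[28,45] y:[47,73] z:[73/2,50] -> miss, prune
  N23 x:[3,28] y:[36,56] z:[67/2,97/2] -> miss, prune

order=[0, 18, 5, 6, 24, 27, 19, 22, 23]  |boxes|=9  |leaves|=1  hit=P10

== RESULT ==
[0, 18, 5, 6, 24, 27, 19, 22, 23]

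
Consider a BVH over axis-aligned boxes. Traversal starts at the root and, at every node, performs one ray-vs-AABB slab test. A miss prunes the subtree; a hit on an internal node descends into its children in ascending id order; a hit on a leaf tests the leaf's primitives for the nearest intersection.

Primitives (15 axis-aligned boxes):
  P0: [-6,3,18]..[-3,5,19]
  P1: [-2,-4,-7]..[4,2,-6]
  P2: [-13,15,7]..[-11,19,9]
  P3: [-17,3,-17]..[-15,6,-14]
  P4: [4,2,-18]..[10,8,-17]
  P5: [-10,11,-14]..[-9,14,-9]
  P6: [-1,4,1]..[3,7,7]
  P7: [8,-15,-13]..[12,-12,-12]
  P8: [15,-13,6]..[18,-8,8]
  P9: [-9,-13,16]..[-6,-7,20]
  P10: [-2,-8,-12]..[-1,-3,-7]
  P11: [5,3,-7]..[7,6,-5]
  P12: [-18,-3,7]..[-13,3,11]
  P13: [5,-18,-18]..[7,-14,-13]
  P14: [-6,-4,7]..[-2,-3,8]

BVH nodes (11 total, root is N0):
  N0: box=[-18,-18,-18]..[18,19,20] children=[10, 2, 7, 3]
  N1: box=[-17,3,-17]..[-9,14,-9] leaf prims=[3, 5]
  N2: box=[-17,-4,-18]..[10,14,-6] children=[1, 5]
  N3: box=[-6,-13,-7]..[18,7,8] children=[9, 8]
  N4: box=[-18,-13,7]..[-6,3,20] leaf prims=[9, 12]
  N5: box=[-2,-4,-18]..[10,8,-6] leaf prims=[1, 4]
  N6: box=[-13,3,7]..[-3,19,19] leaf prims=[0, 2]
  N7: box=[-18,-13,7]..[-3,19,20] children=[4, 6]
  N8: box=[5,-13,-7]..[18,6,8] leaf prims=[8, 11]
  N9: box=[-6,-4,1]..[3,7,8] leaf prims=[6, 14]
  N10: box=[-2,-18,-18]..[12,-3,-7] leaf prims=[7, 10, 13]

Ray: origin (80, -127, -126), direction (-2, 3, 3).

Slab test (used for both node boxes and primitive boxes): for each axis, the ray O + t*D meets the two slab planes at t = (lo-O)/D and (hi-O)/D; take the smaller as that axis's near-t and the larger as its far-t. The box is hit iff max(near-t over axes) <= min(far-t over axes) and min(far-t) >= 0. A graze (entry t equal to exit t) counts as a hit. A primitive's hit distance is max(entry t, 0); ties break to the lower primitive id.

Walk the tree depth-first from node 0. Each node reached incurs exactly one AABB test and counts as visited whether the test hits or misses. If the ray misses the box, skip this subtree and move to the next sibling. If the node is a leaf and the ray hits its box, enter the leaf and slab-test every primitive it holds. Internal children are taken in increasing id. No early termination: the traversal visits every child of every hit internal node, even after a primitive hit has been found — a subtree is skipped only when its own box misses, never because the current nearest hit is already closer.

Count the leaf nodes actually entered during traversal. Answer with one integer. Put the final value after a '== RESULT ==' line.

Walk:
N0 x:[31,49] y:[109/3,146/3] z:[36,146/3] -> hit [109/3,146/3], descend [2, 3, 7, 10]
  N2 x:[35,97/2] y:[41,47] z:[36,40] -> miss, prune
  N3 x:[31,43] y:[38,134/3] z:[119/3,134/3] -> hit [119/3,43], descend [8, 9]
    N8 x:[31,75/2] y:[38,133/3] z:[119/3,134/3] -> miss, prune
    N9 x:[77/2,43] y:[41,134/3] z:[127/3,134/3] -> hit [127/3,43] leaf, test {P6(miss), P14(miss)}
  N7 x:[83/2,49] y:[38,146/3] z:[133/3,146/3] -> hit [133/3,146/3], descend [4, 6]
    N4 x:[43,49] y:[38,130/3] z:[133/3,146/3] -> miss, prune
    N6 x:[83/2,93/2] y:[130/3,146/3] z:[133/3,145/3] -> hit [133/3,93/2] leaf, test {P0(miss), P2(miss)}
  N10 x:[34,41] y:[109/3,124/3] z:[36,119/3] -> hit [109/3,119/3] leaf, test {P7(miss), P10(miss), P13@t=73/2}

Visited [0, 2, 3, 8, 9, 7, 4, 6, 10]. Tests: 9 box, 3 leaf. Nearest: P13.

== RESULT ==
3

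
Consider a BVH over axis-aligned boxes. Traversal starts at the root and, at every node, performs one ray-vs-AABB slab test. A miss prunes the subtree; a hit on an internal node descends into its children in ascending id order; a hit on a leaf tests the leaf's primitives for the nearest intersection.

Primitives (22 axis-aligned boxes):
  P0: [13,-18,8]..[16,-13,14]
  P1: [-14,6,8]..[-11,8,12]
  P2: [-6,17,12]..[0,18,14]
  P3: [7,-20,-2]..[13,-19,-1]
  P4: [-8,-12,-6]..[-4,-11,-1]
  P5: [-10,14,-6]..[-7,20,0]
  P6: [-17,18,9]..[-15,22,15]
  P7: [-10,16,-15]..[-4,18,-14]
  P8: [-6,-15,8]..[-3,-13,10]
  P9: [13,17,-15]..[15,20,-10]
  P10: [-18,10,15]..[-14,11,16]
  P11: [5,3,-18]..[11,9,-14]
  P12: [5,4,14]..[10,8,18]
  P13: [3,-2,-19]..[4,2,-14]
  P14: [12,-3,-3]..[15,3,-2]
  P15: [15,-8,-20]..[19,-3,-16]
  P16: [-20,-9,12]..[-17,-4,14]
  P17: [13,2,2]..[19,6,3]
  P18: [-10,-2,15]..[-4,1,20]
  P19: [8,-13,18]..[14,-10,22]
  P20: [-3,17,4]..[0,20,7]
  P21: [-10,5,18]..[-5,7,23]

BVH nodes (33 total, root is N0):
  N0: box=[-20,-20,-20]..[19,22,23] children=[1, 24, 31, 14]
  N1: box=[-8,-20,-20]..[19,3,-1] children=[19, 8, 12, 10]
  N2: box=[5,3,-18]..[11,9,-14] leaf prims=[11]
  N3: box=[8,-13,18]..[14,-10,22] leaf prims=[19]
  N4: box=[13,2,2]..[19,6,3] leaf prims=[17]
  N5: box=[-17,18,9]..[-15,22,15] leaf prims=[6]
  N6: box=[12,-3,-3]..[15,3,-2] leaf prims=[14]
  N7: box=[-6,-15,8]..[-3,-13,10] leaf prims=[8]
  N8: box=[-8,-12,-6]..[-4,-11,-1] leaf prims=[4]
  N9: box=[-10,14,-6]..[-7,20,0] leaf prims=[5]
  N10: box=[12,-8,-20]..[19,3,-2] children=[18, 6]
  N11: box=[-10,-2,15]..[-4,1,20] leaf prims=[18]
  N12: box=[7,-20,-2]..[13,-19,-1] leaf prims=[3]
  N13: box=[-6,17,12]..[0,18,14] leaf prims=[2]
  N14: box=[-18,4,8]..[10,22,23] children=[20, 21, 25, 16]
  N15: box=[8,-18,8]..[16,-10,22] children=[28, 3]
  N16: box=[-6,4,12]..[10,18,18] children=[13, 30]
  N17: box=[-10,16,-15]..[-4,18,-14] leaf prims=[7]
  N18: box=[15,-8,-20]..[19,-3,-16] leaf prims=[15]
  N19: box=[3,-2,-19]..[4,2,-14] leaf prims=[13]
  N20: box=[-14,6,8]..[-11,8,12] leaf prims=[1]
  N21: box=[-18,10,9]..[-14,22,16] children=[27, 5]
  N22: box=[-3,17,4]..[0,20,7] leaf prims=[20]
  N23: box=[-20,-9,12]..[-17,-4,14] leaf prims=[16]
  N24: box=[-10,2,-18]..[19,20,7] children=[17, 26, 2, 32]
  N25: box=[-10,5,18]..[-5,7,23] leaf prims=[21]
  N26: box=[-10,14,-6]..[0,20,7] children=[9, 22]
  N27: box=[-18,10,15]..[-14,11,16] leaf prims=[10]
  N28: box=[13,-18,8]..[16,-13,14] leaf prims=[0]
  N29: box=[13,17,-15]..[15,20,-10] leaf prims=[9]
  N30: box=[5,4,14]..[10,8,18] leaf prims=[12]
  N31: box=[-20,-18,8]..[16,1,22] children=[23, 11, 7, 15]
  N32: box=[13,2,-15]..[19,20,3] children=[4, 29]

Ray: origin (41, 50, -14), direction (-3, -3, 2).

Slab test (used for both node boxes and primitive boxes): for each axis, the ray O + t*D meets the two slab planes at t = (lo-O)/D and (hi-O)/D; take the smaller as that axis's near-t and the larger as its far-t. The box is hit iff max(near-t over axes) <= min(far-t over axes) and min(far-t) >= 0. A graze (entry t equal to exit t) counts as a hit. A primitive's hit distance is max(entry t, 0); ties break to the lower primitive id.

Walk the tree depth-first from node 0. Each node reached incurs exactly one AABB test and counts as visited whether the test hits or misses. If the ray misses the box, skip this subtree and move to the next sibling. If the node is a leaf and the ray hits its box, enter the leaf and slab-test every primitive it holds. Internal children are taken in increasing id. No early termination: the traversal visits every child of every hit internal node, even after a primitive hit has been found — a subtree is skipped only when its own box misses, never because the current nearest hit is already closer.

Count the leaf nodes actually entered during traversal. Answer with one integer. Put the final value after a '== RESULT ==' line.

Trace the traversal:
N0 x:[22/3,61/3] y:[28/3,70/3] z:[-3,37/2] -> hit [28/3,37/2], descend [1, 14, 24, 31]
  N1 x:[22/3,49/3] y:[47/3,70/3] z:[-3,13/2] -> miss, prune
  N14 x:[31/3,59/3] y:[28/3,46/3] z:[11,37/2] -> hit [11,46/3], descend [16, 20, 21, 25]
    N16 x:[31/3,47/3] y:[32/3,46/3] z:[13,16] -> hit [13,46/3], descend [13, 30]
      N13 x:[41/3,47/3] y:[32/3,11] z:[13,14] -> miss, prune
      N30 x:[31/3,12] y:[14,46/3] z:[14,16] -> miss, prune
    N20 x:[52/3,55/3] y:[14,44/3] z:[11,13] -> miss, prune
    N21 x:[55/3,59/3] y:[28/3,40/3] z:[23/2,15] -> miss, prune
    N25 x:[46/3,17] y:[43/3,15] z:[16,37/2] -> miss, prune
  N24 x:[22/3,17] y:[10,16] z:[-2,21/2] -> hit [10,21/2], descend [2, 17, 26, 32]
    N2 x:[10,12] y:[41/3,47/3] z:[-2,0] -> miss, prune
    N17 x:[15,17] y:[32/3,34/3] z:[-1/2,0] -> miss, prune
    N26 x:[41/3,17] y:[10,12] z:[4,21/2] -> miss, prune
    N32 x:[22/3,28/3] y:[10,16] z:[-1/2,17/2] -> miss, prune
  N31 x:[25/3,61/3] y:[49/3,68/3] z:[11,18] -> hit [49/3,18], descend [7, 11, 15, 23]
    N7 x:[44/3,47/3] y:[21,65/3] z:[11,12] -> miss, prune
    N11 x:[15,17] y:[49/3,52/3] z:[29/2,17] -> hit [49/3,17] leaf, test {P18@t=49/3}
    N15 x:[25/3,11] y:[20,68/3] z:[11,18] -> miss, prune
    N23 x:[58/3,61/3] y:[18,59/3] z:[13,14] -> miss, prune

19 AABB tests over nodes [0, 1, 14, 16, 13, 30, 20, 21, 25, 24, 2, 17, 26, 32, 31, 7, 11, 15, 23]; 1 leaf entered; closest P18.

== RESULT ==
1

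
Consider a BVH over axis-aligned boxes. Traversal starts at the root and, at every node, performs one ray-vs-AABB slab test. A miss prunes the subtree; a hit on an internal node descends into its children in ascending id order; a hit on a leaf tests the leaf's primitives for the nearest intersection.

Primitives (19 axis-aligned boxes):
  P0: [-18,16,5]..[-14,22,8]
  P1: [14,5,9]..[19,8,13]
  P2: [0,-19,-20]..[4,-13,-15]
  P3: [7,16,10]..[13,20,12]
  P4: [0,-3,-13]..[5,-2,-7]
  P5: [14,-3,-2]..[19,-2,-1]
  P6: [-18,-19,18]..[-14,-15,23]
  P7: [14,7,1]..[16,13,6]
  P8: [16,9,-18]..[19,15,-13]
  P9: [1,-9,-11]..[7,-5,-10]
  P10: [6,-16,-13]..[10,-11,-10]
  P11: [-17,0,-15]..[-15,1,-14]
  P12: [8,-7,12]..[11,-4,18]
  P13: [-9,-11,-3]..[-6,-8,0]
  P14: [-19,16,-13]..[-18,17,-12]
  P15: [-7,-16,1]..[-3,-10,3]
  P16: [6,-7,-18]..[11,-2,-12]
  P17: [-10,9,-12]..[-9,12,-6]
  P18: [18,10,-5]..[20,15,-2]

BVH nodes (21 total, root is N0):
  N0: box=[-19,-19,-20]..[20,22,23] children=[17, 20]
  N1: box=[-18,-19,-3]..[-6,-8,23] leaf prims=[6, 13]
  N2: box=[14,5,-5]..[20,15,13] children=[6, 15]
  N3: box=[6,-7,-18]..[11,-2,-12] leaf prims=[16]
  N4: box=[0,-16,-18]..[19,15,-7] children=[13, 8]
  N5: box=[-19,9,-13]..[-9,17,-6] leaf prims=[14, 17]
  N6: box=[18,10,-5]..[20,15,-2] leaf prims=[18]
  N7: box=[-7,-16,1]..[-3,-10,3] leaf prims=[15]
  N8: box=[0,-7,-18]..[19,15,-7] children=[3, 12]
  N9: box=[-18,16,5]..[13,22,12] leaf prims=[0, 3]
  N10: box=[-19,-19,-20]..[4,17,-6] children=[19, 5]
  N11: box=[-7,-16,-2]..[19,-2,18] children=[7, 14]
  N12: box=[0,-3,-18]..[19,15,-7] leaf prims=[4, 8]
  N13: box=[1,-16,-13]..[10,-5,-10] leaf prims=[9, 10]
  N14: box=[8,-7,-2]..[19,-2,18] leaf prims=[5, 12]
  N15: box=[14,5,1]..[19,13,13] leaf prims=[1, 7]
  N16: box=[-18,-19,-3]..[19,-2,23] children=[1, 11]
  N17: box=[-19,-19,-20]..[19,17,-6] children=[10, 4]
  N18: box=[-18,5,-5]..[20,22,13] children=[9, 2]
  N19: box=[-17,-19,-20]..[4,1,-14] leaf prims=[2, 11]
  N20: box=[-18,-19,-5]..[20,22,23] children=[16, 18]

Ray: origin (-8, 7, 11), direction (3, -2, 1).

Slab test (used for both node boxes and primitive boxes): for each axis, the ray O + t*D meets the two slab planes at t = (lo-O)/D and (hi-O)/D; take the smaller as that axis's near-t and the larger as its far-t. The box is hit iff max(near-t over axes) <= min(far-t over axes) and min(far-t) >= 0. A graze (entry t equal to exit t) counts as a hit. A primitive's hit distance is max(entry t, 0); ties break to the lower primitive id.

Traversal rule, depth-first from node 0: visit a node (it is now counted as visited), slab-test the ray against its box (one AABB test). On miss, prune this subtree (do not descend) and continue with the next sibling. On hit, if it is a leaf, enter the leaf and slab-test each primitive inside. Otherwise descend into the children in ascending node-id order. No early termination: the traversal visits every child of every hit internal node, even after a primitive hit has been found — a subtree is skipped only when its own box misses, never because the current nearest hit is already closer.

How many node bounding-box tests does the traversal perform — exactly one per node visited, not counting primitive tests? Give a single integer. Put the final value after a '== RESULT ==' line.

Traverse from the root:
N0 x:[-11/3,28/3] y:[-15/2,13] z:[-31,12] -> hit [-11/3,28/3], descend [17, 20]
  N17 x:[-11/3,9] y:[-5,13] z:[-31,-17] -> miss, prune
  N20 x:[-10/3,28/3] y:[-15/2,13] z:[-16,12] -> hit [-10/3,28/3], descend [16, 18]
    N16 x:[-10/3,9] y:[9/2,13] z:[-14,12] -> hit [9/2,9], descend [1, 11]
      N1 x:[-10/3,2/3] y:[15/2,13] z:[-14,12] -> miss, prune
      N11 x:[1/3,9] y:[9/2,23/2] z:[-13,7] -> hit [9/2,7], descend [7, 14]
        N7 x:[1/3,5/3] y:[17/2,23/2] z:[-10,-8] -> miss, prune
        N14 x:[16/3,9] y:[9/2,7] z:[-13,7] -> hit [16/3,7] leaf, test {P5(miss), P12@t=11/2}
    N18 x:[-10/3,28/3] y:[-15/2,1] z:[-16,2] -> hit [-10/3,1], descend [2, 9]
      N2 x:[22/3,28/3] y:[-4,1] z:[-16,2] -> miss, prune
      N9 x:[-10/3,7] y:[-15/2,-9/2] z:[-6,1] -> miss, prune

order=[0, 17, 20, 16, 1, 11, 7, 14, 18, 2, 9]  |boxes|=11  |leaves|=1  hit=P12

== RESULT ==
11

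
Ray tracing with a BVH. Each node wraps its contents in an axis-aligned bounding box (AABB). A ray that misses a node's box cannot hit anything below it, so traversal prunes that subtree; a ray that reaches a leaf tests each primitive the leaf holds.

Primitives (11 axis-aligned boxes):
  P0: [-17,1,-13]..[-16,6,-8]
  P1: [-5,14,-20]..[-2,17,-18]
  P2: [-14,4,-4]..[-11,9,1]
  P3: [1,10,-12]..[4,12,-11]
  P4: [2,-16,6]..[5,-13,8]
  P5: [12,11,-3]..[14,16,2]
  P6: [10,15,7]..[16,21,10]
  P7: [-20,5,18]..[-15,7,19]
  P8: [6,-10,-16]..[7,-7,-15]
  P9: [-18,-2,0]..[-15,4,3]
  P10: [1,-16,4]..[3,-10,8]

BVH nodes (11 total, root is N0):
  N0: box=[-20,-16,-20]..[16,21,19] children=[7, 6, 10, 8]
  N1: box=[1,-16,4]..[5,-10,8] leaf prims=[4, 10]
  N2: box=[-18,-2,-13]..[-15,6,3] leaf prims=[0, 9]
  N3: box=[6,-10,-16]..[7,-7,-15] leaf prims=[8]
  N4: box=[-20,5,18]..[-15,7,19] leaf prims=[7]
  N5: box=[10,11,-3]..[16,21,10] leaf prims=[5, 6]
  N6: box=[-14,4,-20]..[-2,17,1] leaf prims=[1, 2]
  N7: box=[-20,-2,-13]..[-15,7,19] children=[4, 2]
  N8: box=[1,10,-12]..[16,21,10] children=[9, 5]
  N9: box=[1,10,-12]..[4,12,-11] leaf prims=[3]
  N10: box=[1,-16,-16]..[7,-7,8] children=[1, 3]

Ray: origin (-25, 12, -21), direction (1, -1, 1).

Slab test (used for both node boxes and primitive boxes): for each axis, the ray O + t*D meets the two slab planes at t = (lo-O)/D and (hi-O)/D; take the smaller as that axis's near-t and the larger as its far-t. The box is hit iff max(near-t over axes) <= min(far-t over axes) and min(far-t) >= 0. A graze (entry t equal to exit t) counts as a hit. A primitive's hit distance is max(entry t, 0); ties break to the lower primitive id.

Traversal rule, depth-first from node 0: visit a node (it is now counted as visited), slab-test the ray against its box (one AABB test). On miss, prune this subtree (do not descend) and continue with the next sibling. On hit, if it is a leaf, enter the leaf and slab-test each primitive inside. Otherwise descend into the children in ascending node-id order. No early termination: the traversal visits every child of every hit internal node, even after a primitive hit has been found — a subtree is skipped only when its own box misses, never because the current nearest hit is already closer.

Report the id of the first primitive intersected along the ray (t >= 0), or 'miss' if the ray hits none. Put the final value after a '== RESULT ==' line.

Traverse from the root:
N0 x:[5,41] y:[-9,28] z:[1,40] -> hit [5,28], descend [6, 7, 8, 10]
  N6 x:[11,23] y:[-5,8] z:[1,22] -> miss, prune
  N7 x:[5,10] y:[5,14] z:[8,40] -> hit [8,10], descend [2, 4]
    N2 x:[7,10] y:[6,14] z:[8,24] -> hit [8,10] leaf, test {P0@t=8, P9(miss)}
    N4 x:[5,10] y:[5,7] z:[39,40] -> miss, prune
  N8 x:[26,41] y:[-9,2] z:[9,31] -> miss, prune
  N10 x:[26,32] y:[19,28] z:[5,29] -> hit [26,28], descend [1, 3]
    N1 x:[26,30] y:[22,28] z:[25,29] -> hit [26,28] leaf, test {P4@t=27, P10@t=26}
    N3 x:[31,32] y:[19,22] z:[5,6] -> miss, prune

9 AABB tests over nodes [0, 6, 7, 2, 4, 8, 10, 1, 3]; 2 leaves entered; closest P0.

== RESULT ==
0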